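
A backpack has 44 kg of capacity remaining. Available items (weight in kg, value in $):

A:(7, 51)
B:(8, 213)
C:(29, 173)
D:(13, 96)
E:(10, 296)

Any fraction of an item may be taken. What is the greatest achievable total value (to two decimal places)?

Greedy by value/weight ratio, highest first.
Order: E (296/10=29.60) > B (213/8=26.62) > D (96/13=7.38) > A (51/7=7.29) > C (173/29=5.97)
Fill: take E (10 @ 296) → take B (8 @ 213) → take D (13 @ 96) → take A (7 @ 51) → take 6/29 of C → 35.79; 44/44 used.
Total value = 691.79

691.79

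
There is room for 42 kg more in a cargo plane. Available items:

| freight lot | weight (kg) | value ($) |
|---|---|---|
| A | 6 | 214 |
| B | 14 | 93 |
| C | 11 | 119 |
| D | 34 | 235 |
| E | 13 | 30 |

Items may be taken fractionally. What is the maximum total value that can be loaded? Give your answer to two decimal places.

Order: A (214/6=35.67) > C (119/11=10.82) > D (235/34=6.91) > B (93/14=6.64) > E (30/13=2.31)
Fill: take A (6 @ 214) → take C (11 @ 119) → take 25/34 of D → 172.79; 42/42 used.
Total value = 505.79

505.79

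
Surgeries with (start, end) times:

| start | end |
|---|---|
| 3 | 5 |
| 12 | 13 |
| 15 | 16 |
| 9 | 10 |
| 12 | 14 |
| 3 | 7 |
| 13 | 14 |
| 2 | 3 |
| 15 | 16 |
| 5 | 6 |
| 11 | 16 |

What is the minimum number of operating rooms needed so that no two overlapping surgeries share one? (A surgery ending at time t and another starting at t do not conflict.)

3

Count concurrent intervals with a sweep; the peak is the room count.
starts: [2, 3, 3, 5, 9, 11, 12, 12, 13, 15, 15]
ends:   [3, 5, 6, 7, 10, 13, 14, 14, 16, 16, 16]
s2→1 e3→0 s3→1 s3→2 e5→1 s5→2 e6→1 e7→0 s9→1 e10→0 s11→1 s12→2 s12→3  — peak 3.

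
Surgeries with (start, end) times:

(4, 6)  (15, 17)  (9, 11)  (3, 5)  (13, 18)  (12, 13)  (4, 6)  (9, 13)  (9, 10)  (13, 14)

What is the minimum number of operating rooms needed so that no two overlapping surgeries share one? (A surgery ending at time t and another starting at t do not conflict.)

Count concurrent intervals with a sweep; the peak is the room count.
Events (time:±→running): 3:+→1 4:+→2 4:+→3 … peak 3.

3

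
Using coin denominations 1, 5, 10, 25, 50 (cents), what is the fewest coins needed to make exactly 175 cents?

4

175 = 3×50 + 1×25
Total coins = 3 + 1 = 4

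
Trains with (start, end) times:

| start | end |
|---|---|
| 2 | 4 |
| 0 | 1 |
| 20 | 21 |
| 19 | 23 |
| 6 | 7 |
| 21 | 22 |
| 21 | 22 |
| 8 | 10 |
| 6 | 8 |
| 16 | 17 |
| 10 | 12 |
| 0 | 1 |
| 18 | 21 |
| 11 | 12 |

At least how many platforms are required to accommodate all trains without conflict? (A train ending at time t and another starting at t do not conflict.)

3

The answer is the maximum number of intervals overlapping at any instant.
starts: [0, 0, 2, 6, 6, 8, 10, 11, 16, 18, 19, 20, 21, 21]
ends:   [1, 1, 4, 7, 8, 10, 12, 12, 17, 21, 21, 22, 22, 23]
s0→1 s0→2 e1→1 e1→0 s2→1 e4→0 s6→1 s6→2 e7→1 e8→0 s8→1 e10→0 s10→1 s11→2 e12→1 e12→0 s16→1 e17→0 s18→1 s19→2 s20→3  — peak 3.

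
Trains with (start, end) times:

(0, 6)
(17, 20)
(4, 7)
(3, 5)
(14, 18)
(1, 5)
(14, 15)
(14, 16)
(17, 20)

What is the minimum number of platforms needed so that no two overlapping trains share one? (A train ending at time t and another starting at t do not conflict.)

4

Count concurrent intervals with a sweep; the peak is the room count.
starts: [0, 1, 3, 4, 14, 14, 14, 17, 17]
ends:   [5, 5, 6, 7, 15, 16, 18, 20, 20]
s0→1 s1→2 s3→3 s4→4  — peak 4.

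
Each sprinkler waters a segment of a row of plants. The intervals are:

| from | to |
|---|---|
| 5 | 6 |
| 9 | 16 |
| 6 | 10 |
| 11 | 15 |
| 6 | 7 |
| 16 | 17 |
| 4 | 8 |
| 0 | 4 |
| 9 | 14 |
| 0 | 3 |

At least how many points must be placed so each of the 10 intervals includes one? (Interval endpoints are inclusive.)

4

Sort by right endpoint; whenever an interval is uncovered, place a point at its right end.
By right end: [0,3]  [0,4]  [5,6]  [6,7]  [4,8]  [6,10]  [9,14]  [11,15]  [9,16]  [16,17]
[0,3] uncovered → point at 3; [5,6] uncovered → point at 6; [9,14] uncovered → point at 14; [16,17] uncovered → point at 17.
Points: 3, 6, 14, 17 (4 total).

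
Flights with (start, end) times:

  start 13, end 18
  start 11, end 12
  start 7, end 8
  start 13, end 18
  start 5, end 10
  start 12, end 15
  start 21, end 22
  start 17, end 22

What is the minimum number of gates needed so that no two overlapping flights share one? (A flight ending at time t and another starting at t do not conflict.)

The answer is the maximum number of intervals overlapping at any instant.
Events (time:±→running): 5:+→1 7:+→2 8:-→1 10:-→0 11:+→1 12:-→0 12:+→1 13:+→2 13:+→3 … peak 3.

3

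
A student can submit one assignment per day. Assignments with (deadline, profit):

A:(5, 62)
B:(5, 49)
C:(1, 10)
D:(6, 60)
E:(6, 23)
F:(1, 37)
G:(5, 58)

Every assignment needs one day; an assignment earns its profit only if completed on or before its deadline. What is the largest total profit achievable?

289

Take jobs in profit order; each goes to the latest open slot no later than its deadline.
Profit order: A=62 D=60 G=58 B=49 F=37 E=23 C=10
Assign: A→slot 5, D→slot 6, G→slot 4, B→slot 3, F→slot 1, E→slot 2, C skipped.
Slots: [1:F] [2:E] [3:B] [4:G] [5:A] [6:D]
Profit = 37 + 23 + 49 + 58 + 62 + 60 = 289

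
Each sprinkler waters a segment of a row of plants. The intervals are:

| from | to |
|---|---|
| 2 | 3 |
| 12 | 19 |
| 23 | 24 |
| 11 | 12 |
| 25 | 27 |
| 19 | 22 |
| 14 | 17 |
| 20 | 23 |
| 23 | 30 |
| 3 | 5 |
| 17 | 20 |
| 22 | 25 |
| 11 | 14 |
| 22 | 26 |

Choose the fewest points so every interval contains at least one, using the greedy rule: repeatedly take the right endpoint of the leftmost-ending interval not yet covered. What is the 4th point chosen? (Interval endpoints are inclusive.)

Sort by right endpoint; whenever an interval is uncovered, place a point at its right end.
Sorted: [2,3] [3,5] [11,12] [11,14] [14,17] [12,19] [17,20] [19,22] [20,23] [23,24] [22,25] [22,26] [25,27] [23,30]
{[2,3],[3,5]} hit by 3; {[11,12],[11,14]} hit by 12; {[14,17],[12,19],[17,20]} hit by 17; {[19,22],[20,23]} hit by 22; {[23,24],[22,25],[22,26]} hit by 24; {[25,27],[23,30]} hit by 27.
Points: 3, 12, 17, 22, 24, 27 (6 total).

22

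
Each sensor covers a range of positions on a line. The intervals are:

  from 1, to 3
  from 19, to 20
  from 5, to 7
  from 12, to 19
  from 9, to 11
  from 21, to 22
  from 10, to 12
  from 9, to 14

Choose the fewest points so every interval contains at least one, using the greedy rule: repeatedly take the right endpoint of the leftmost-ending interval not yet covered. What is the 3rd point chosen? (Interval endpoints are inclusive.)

11

By right end: [1,3]  [5,7]  [9,11]  [10,12]  [9,14]  [12,19]  [19,20]  [21,22]
[1,3] uncovered → point at 3; [5,7] uncovered → point at 7; [9,11] uncovered → point at 11; [12,19] uncovered → point at 19; [21,22] uncovered → point at 22.
Points: 3, 7, 11, 19, 22 (5 total).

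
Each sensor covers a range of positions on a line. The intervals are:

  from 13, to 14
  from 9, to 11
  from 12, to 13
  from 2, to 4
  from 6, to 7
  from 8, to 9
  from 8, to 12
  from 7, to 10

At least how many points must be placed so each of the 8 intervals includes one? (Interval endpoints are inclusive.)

4

Sorted: [2,4] [6,7] [8,9] [7,10] [9,11] [8,12] [12,13] [13,14]
{[2,4]} hit by 4; {[6,7]} hit by 7; {[8,9],[7,10],[9,11],[8,12]} hit by 9; {[12,13],[13,14]} hit by 13.
Points: 4, 7, 9, 13 (4 total).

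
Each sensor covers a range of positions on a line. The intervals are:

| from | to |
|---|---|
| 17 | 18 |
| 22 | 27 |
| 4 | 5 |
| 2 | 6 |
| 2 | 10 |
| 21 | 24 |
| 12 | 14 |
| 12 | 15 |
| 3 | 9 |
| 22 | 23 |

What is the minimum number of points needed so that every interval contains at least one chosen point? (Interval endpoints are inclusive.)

Sort by right endpoint; whenever an interval is uncovered, place a point at its right end.
Sorted: [4,5] [2,6] [3,9] [2,10] [12,14] [12,15] [17,18] [22,23] [21,24] [22,27]
{[4,5],[2,6],[3,9],[2,10]} hit by 5; {[12,14],[12,15]} hit by 14; {[17,18]} hit by 18; {[22,23],[21,24],[22,27]} hit by 23.
Points: 5, 14, 18, 23 (4 total).

4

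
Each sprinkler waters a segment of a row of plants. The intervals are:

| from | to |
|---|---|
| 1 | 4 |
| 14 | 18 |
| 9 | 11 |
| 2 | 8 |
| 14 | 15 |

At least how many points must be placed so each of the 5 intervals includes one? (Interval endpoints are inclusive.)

Sort by right endpoint; whenever an interval is uncovered, place a point at its right end.
Sorted: [1,4] [2,8] [9,11] [14,15] [14,18]
{[1,4],[2,8]} hit by 4; {[9,11]} hit by 11; {[14,15],[14,18]} hit by 15.
Points: 4, 11, 15 (3 total).

3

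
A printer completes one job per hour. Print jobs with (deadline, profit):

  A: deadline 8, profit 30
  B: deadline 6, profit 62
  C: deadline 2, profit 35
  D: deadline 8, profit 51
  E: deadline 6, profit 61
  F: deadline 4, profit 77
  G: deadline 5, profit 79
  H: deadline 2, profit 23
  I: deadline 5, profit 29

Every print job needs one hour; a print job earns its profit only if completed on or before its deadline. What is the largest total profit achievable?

Profit order: G=79 F=77 B=62 E=61 D=51 C=35 A=30 I=29 H=23
Assign: G→slot 5, F→slot 4, B→slot 6, E→slot 3, D→slot 8, C→slot 2, A→slot 7, I→slot 1, H skipped.
Slots: [1:I] [2:C] [3:E] [4:F] [5:G] [6:B] [7:A] [8:D]
Profit = 29 + 35 + 61 + 77 + 79 + 62 + 30 + 51 = 424

424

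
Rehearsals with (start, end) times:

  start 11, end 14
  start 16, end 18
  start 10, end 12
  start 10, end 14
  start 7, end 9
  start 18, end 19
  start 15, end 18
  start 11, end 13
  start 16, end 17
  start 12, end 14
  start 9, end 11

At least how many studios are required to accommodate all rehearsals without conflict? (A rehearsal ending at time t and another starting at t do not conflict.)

4

Count concurrent intervals with a sweep; the peak is the room count.
Events (time:±→running): 7:+→1 9:-→0 9:+→1 10:+→2 10:+→3 11:-→2 11:+→3 11:+→4 … peak 4.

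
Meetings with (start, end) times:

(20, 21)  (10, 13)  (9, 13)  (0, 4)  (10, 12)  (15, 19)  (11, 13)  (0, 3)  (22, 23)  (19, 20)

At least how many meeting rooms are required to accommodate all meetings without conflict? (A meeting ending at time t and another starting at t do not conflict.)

4

Events (time:±→running): 0:+→1 0:+→2 3:-→1 4:-→0 9:+→1 10:+→2 10:+→3 11:+→4 … peak 4.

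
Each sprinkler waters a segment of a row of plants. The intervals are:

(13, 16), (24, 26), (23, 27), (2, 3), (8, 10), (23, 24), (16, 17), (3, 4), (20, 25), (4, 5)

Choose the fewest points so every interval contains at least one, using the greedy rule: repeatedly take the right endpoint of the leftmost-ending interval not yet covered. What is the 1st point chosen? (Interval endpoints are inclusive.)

Process intervals by earliest right end; each time one isn't hit yet, stab at its right endpoint.
By right end: [2,3]  [3,4]  [4,5]  [8,10]  [13,16]  [16,17]  [23,24]  [20,25]  [24,26]  [23,27]
[2,3] uncovered → point at 3; [4,5] uncovered → point at 5; [8,10] uncovered → point at 10; [13,16] uncovered → point at 16; [23,24] uncovered → point at 24.
Points: 3, 5, 10, 16, 24 (5 total).

3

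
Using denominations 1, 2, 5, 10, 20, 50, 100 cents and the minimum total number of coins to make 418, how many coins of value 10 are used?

418 − 4×100→18 − 1×10→8 − 1×5→3 − 1×2→1 − 1×1→0
Count of 10: 1

1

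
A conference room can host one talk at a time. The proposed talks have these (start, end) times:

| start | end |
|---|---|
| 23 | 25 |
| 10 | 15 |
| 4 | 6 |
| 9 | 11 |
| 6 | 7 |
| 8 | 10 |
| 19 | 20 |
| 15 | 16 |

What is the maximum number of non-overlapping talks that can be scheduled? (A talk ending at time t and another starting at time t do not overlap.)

By end time: (4,6), (6,7), (8,10), (9,11), (10,15), (15,16), (19,20), (23,25).
Pick (4,6); next start ≥ 6 → (6,7); next start ≥ 7 → (8,10); next start ≥ 10 → (10,15); next start ≥ 15 → (15,16); next start ≥ 16 → (19,20); next start ≥ 20 → (23,25).
Selected 7 talks.

7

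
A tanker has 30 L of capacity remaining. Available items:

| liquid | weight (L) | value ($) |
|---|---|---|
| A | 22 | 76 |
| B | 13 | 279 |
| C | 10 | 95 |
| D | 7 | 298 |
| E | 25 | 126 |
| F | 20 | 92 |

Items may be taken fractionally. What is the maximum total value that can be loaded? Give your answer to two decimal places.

Ratios (sorted): D 42.57, B 21.46, C 9.50, E 5.04, F 4.60, A 3.45
take D (7 @ 298); take B (13 @ 279); take C (10 @ 95). Capacity used 30/30.
Total value = 672.00

672.00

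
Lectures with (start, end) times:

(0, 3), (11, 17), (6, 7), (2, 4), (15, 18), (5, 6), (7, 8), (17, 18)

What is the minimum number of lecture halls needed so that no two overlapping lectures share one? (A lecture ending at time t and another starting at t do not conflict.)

Count concurrent intervals with a sweep; the peak is the room count.
starts: [0, 2, 5, 6, 7, 11, 15, 17]
ends:   [3, 4, 6, 7, 8, 17, 18, 18]
s0→1 s2→2  — peak 2.

2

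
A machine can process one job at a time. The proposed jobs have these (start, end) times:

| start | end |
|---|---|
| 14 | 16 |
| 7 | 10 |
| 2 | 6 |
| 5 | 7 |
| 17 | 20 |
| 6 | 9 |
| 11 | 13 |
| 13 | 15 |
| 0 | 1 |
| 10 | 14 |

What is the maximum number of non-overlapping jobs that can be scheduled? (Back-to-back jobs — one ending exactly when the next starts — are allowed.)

6

Greedy by earliest finish: after sorting by end time, pick each interval compatible with the last pick.
By end time: (0,1), (2,6), (5,7), (6,9), (7,10), (11,13), (10,14), (13,15), (14,16), (17,20).
Pick (0,1); next start ≥ 1 → (2,6); next start ≥ 6 → (6,9); next start ≥ 9 → (11,13); next start ≥ 13 → (13,15); next start ≥ 15 → (17,20).
Selected 6 jobs.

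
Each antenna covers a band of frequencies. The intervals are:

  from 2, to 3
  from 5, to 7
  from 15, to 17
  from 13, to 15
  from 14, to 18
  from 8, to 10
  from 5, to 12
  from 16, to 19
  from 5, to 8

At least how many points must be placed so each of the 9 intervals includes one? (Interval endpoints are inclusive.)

5

Sort by right endpoint; whenever an interval is uncovered, place a point at its right end.
Sorted: [2,3] [5,7] [5,8] [8,10] [5,12] [13,15] [15,17] [14,18] [16,19]
{[2,3]} hit by 3; {[5,7],[5,8]} hit by 7; {[8,10],[5,12]} hit by 10; {[13,15],[15,17],[14,18]} hit by 15; {[16,19]} hit by 19.
Points: 3, 7, 10, 15, 19 (5 total).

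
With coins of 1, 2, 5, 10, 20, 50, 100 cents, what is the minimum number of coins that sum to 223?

5

223 − 2×100→23 − 1×20→3 − 1×2→1 − 1×1→0
Total coins = 2 + 1 + 1 + 1 = 5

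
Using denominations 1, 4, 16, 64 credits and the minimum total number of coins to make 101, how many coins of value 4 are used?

1

Greedy: take as many of the largest coin as possible, then repeat with the remainder.
101 = 1×64 + 2×16 + 1×4 + 1×1
Count of 4: 1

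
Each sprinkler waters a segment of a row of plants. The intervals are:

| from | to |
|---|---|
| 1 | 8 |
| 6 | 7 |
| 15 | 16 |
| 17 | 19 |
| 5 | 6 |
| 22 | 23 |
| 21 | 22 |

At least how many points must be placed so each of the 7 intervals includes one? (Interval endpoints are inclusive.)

By right end: [5,6]  [6,7]  [1,8]  [15,16]  [17,19]  [21,22]  [22,23]
[5,6] uncovered → point at 6; [15,16] uncovered → point at 16; [17,19] uncovered → point at 19; [21,22] uncovered → point at 22.
Points: 6, 16, 19, 22 (4 total).

4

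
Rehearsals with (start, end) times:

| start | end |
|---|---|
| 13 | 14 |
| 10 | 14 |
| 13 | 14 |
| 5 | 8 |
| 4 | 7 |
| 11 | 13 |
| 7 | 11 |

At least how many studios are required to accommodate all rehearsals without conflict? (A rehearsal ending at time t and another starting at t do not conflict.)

Count concurrent intervals with a sweep; the peak is the room count.
Events (time:±→running): 4:+→1 5:+→2 7:-→1 7:+→2 8:-→1 10:+→2 11:-→1 11:+→2 13:-→1 13:+→2 13:+→3 … peak 3.

3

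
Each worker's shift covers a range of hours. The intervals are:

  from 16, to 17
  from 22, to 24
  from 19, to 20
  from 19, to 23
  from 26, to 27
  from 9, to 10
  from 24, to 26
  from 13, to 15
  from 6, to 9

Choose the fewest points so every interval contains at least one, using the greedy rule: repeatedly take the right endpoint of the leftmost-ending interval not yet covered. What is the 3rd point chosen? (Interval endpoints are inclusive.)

17

Sorted: [6,9] [9,10] [13,15] [16,17] [19,20] [19,23] [22,24] [24,26] [26,27]
{[6,9],[9,10]} hit by 9; {[13,15]} hit by 15; {[16,17]} hit by 17; {[19,20],[19,23]} hit by 20; {[22,24],[24,26]} hit by 24; {[26,27]} hit by 27.
Points: 9, 15, 17, 20, 24, 27 (6 total).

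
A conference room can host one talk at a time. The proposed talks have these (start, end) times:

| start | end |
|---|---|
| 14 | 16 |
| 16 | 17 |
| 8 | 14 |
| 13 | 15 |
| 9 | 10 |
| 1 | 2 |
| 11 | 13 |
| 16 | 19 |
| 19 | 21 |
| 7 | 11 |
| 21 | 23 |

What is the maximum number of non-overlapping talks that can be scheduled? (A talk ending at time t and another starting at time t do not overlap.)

7

By end time: (1,2), (9,10), (7,11), (11,13), (8,14), (13,15), (14,16), (16,17), (16,19), (19,21), (21,23).
Pick (1,2); next start ≥ 2 → (9,10); next start ≥ 10 → (11,13); next start ≥ 13 → (13,15); next start ≥ 15 → (16,17); next start ≥ 17 → (19,21); next start ≥ 21 → (21,23).
Selected 7 talks.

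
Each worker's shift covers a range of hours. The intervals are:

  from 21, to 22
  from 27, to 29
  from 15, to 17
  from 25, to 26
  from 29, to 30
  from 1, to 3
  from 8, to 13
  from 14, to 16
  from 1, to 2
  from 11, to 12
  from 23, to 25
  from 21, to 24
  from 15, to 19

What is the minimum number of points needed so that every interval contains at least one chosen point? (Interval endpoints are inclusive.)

6

Sorted: [1,2] [1,3] [11,12] [8,13] [14,16] [15,17] [15,19] [21,22] [21,24] [23,25] [25,26] [27,29] [29,30]
{[1,2],[1,3]} hit by 2; {[11,12],[8,13]} hit by 12; {[14,16],[15,17],[15,19]} hit by 16; {[21,22],[21,24]} hit by 22; {[23,25],[25,26]} hit by 25; {[27,29],[29,30]} hit by 29.
Points: 2, 12, 16, 22, 25, 29 (6 total).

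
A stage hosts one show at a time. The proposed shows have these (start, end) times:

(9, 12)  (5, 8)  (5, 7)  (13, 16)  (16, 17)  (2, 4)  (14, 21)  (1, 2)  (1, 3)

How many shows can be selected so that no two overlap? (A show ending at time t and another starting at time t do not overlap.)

6

Sorted by end: (1,2)  (1,3)  (2,4)  (5,7)  (5,8)  (9,12)  (13,16)  (16,17)  (14,21)
take (1,2); take (2,4); take (5,7); skip (5,8); take (9,12); take (13,16); take (16,17).
Selected 6 shows.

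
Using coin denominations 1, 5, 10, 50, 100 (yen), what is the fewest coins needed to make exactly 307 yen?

Use the largest denomination that fits, subtract, and repeat.
307 = 3×100 + 1×5 + 2×1
Total coins = 3 + 1 + 2 = 6

6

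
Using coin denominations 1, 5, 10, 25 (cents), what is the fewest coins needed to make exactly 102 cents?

6

Greedy: take as many of the largest coin as possible, then repeat with the remainder.
102 = 4×25 + 2×1
Total coins = 4 + 2 = 6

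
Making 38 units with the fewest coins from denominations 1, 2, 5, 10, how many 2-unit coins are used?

1

Use the largest denomination that fits, subtract, and repeat.
38 − 3×10→8 − 1×5→3 − 1×2→1 − 1×1→0
Count of 2: 1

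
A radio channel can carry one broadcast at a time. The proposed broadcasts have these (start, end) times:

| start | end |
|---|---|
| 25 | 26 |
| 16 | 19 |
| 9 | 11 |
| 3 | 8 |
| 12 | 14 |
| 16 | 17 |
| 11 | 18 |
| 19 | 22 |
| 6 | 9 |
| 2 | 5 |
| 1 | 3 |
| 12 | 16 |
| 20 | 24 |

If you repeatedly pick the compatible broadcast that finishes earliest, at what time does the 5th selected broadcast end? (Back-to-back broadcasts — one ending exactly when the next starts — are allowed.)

17

Greedy by earliest finish: after sorting by end time, pick each interval compatible with the last pick.
By end time: (1,3), (2,5), (3,8), (6,9), (9,11), (12,14), (12,16), (16,17), (11,18), (16,19), (19,22), (20,24), (25,26).
Pick (1,3); next start ≥ 3 → (3,8); next start ≥ 8 → (9,11); next start ≥ 11 → (12,14); next start ≥ 14 → (16,17); next start ≥ 17 → (19,22); next start ≥ 22 → (25,26).
Selected: (1,3) (3,8) (9,11) (12,14) (16,17) (19,22) (25,26)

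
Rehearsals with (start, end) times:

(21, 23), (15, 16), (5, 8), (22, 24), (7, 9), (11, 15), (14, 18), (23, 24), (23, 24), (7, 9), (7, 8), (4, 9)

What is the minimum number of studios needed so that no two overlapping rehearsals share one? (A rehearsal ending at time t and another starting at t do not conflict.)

5

Events (time:±→running): 4:+→1 5:+→2 7:+→3 7:+→4 7:+→5 … peak 5.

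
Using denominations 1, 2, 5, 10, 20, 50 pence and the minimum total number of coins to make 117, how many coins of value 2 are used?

1

117 − 2×50→17 − 1×10→7 − 1×5→2 − 1×2→0
Count of 2: 1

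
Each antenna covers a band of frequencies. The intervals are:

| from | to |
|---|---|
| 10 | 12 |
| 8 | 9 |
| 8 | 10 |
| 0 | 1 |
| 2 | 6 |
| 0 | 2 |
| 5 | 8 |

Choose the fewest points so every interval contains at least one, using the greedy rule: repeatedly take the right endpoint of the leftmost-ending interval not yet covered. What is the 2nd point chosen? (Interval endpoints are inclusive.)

Process intervals by earliest right end; each time one isn't hit yet, stab at its right endpoint.
Sorted: [0,1] [0,2] [2,6] [5,8] [8,9] [8,10] [10,12]
{[0,1],[0,2]} hit by 1; {[2,6],[5,8]} hit by 6; {[8,9],[8,10]} hit by 9; {[10,12]} hit by 12.
Points: 1, 6, 9, 12 (4 total).

6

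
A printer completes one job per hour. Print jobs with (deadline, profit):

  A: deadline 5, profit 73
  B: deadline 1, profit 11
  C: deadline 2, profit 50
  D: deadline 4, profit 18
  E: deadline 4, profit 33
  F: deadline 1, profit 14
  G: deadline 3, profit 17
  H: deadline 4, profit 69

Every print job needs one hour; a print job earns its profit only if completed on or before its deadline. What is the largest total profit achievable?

Take jobs in profit order; each goes to the latest open slot no later than its deadline.
By profit: A(d5,73), H(d4,69), C(d2,50), E(d4,33), D(d4,18), G(d3,17), F(d1,14), B(d1,11)
A→slot 5; H→slot 4; C→slot 2; E→slot 3; D→slot 1; G skipped; F skipped; B skipped.
Profit = 18 + 50 + 33 + 69 + 73 = 243

243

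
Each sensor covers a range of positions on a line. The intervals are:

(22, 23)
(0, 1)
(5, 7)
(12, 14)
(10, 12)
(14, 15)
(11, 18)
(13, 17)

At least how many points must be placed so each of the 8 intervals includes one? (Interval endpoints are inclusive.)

5

By right end: [0,1]  [5,7]  [10,12]  [12,14]  [14,15]  [13,17]  [11,18]  [22,23]
[0,1] uncovered → point at 1; [5,7] uncovered → point at 7; [10,12] uncovered → point at 12; [14,15] uncovered → point at 15; [22,23] uncovered → point at 23.
Points: 1, 7, 12, 15, 23 (5 total).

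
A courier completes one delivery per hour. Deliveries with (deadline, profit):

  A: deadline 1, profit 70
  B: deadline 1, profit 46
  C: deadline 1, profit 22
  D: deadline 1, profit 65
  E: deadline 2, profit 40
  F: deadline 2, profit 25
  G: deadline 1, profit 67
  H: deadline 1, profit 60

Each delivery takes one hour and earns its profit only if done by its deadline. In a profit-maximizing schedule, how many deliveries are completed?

2

Take jobs in profit order; each goes to the latest open slot no later than its deadline.
Profit order: A=70 G=67 D=65 H=60 B=46 E=40 F=25 C=22
Assign: A→slot 1, G skipped, D skipped, H skipped, B skipped, E→slot 2, F skipped, C skipped.
Slots: [1:A] [2:E]
2 of 8 scheduled.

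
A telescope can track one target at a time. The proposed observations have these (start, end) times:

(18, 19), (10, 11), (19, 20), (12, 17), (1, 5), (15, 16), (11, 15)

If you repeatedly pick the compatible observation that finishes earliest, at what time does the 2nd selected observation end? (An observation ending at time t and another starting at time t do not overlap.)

11

Order by finish time; keep every interval that doesn't clash with the previous kept one.
Sorted by end: (1,5)  (10,11)  (11,15)  (15,16)  (12,17)  (18,19)  (19,20)
take (1,5); take (10,11); take (11,15); take (15,16); take (18,19); take (19,20).
Selected: (1,5) (10,11) (11,15) (15,16) (18,19) (19,20)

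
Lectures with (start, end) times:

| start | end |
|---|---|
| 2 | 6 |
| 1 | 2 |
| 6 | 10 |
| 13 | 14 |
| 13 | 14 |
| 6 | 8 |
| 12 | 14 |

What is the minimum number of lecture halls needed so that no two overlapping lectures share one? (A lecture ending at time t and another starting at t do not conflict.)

Count concurrent intervals with a sweep; the peak is the room count.
Events (time:±→running): 1:+→1 2:-→0 2:+→1 6:-→0 6:+→1 6:+→2 8:-→1 10:-→0 12:+→1 13:+→2 13:+→3 … peak 3.

3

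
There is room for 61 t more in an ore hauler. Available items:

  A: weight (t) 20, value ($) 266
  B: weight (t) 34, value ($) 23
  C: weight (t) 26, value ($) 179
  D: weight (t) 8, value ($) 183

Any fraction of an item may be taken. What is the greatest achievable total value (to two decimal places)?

Ratios (sorted): D 22.88, A 13.30, C 6.88, B 0.68
take D (8 @ 183); take A (20 @ 266); take C (26 @ 179); take 7/34 of B → 4.74. Capacity used 61/61.
Total value = 632.74

632.74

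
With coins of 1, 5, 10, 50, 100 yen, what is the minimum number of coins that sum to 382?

9

Use the largest denomination that fits, subtract, and repeat.
382 = 3×100 + 1×50 + 3×10 + 2×1
Total coins = 3 + 1 + 3 + 2 = 9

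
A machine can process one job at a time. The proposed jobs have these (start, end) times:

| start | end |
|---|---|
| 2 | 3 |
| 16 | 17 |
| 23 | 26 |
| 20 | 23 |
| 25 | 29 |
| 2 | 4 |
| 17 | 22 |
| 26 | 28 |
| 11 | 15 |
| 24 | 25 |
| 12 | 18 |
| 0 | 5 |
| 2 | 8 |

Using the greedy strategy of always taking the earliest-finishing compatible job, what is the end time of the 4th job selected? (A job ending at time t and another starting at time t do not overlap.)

Sorted by end: (2,3)  (2,4)  (0,5)  (2,8)  (11,15)  (16,17)  (12,18)  (17,22)  (20,23)  (24,25)  (23,26)  (26,28)  (25,29)
take (2,3); skip (0,5); take (11,15); take (16,17); take (17,22); take (24,25); skip (23,26); take (26,28).
Selected: (2,3) (11,15) (16,17) (17,22) (24,25) (26,28)

22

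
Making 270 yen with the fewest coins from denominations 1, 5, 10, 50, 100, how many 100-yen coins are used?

270 = 2×100 + 1×50 + 2×10
Count of 100: 2

2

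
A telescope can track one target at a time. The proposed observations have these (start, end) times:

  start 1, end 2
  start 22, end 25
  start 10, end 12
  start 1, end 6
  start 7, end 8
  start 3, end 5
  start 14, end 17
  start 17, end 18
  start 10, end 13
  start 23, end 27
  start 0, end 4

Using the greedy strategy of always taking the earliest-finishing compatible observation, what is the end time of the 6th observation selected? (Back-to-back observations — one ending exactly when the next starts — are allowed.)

By end time: (1,2), (0,4), (3,5), (1,6), (7,8), (10,12), (10,13), (14,17), (17,18), (22,25), (23,27).
Pick (1,2); next start ≥ 2 → (3,5); next start ≥ 5 → (7,8); next start ≥ 8 → (10,12); next start ≥ 12 → (14,17); next start ≥ 17 → (17,18); next start ≥ 18 → (22,25).
Selected: (1,2) (3,5) (7,8) (10,12) (14,17) (17,18) (22,25)

18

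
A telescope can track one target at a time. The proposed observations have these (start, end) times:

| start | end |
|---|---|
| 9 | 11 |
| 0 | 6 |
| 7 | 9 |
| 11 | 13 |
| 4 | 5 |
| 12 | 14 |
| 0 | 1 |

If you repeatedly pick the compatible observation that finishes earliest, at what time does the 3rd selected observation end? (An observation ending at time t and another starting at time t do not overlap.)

9

Greedy by earliest finish: after sorting by end time, pick each interval compatible with the last pick.
By end time: (0,1), (4,5), (0,6), (7,9), (9,11), (11,13), (12,14).
Pick (0,1); next start ≥ 1 → (4,5); next start ≥ 5 → (7,9); next start ≥ 9 → (9,11); next start ≥ 11 → (11,13).
Selected: (0,1) (4,5) (7,9) (9,11) (11,13)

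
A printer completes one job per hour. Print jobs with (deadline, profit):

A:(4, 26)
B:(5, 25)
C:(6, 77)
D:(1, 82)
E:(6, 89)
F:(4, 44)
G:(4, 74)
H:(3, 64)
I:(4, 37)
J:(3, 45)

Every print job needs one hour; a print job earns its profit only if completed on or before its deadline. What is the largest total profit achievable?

431

Take jobs in profit order; each goes to the latest open slot no later than its deadline.
Profit order: E=89 D=82 C=77 G=74 H=64 J=45 F=44 I=37 A=26 B=25
Assign: E→slot 6, D→slot 1, C→slot 5, G→slot 4, H→slot 3, J→slot 2, F skipped, I skipped, A skipped, B skipped.
Slots: [1:D] [2:J] [3:H] [4:G] [5:C] [6:E]
Profit = 82 + 45 + 64 + 74 + 77 + 89 = 431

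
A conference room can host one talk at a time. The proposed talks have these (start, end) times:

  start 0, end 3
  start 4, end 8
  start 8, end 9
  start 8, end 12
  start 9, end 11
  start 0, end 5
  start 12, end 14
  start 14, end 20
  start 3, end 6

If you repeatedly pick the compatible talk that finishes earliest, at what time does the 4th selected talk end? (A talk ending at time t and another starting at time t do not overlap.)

11

By end time: (0,3), (0,5), (3,6), (4,8), (8,9), (9,11), (8,12), (12,14), (14,20).
Pick (0,3); next start ≥ 3 → (3,6); next start ≥ 6 → (8,9); next start ≥ 9 → (9,11); next start ≥ 11 → (12,14); next start ≥ 14 → (14,20).
Selected: (0,3) (3,6) (8,9) (9,11) (12,14) (14,20)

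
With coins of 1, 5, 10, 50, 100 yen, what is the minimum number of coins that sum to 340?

7

340 = 3×100 + 4×10
Total coins = 3 + 4 = 7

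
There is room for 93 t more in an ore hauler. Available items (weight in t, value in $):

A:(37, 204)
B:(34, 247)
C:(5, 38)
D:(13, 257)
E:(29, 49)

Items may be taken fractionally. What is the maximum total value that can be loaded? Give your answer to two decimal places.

Sort by value per unit weight and fill in that order.
Ratios (sorted): D 19.77, C 7.60, B 7.26, A 5.51, E 1.69
take D (13 @ 257); take C (5 @ 38); take B (34 @ 247); take A (37 @ 204); take 4/29 of E → 6.76. Capacity used 93/93.
Total value = 752.76

752.76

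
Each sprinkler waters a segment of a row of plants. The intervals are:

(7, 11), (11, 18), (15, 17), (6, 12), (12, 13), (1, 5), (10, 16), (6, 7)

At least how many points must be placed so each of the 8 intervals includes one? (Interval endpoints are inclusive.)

4

Process intervals by earliest right end; each time one isn't hit yet, stab at its right endpoint.
Sorted: [1,5] [6,7] [7,11] [6,12] [12,13] [10,16] [15,17] [11,18]
{[1,5]} hit by 5; {[6,7],[7,11],[6,12]} hit by 7; {[12,13],[10,16]} hit by 13; {[15,17],[11,18]} hit by 17.
Points: 5, 7, 13, 17 (4 total).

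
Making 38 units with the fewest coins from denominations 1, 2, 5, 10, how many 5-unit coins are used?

1

Greedy: take as many of the largest coin as possible, then repeat with the remainder.
38 = 3×10 + 1×5 + 1×2 + 1×1
Count of 5: 1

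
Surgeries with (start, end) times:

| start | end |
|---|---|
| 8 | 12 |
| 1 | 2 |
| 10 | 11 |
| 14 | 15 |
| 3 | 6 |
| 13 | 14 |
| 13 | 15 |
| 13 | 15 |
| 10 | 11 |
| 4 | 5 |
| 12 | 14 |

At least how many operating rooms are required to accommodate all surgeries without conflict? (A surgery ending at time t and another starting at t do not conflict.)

4

The answer is the maximum number of intervals overlapping at any instant.
Events (time:±→running): 1:+→1 2:-→0 3:+→1 4:+→2 5:-→1 6:-→0 8:+→1 10:+→2 10:+→3 11:-→2 11:-→1 12:-→0 12:+→1 13:+→2 13:+→3 13:+→4 … peak 4.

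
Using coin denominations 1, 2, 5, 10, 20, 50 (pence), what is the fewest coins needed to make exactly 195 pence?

6

Greedy: take as many of the largest coin as possible, then repeat with the remainder.
195 − 3×50→45 − 2×20→5 − 1×5→0
Total coins = 3 + 2 + 1 = 6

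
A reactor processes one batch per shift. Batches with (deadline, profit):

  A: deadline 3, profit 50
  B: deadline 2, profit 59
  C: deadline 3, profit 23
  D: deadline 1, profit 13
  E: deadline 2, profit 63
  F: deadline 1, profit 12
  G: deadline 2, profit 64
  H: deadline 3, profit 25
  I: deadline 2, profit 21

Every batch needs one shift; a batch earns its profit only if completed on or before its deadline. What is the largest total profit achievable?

Take jobs in profit order; each goes to the latest open slot no later than its deadline.
By profit: G(d2,64), E(d2,63), B(d2,59), A(d3,50), H(d3,25), C(d3,23), I(d2,21), D(d1,13), F(d1,12)
G→slot 2; E→slot 1; B skipped; A→slot 3; H skipped; C skipped; I skipped; D skipped; F skipped.
Profit = 63 + 64 + 50 = 177

177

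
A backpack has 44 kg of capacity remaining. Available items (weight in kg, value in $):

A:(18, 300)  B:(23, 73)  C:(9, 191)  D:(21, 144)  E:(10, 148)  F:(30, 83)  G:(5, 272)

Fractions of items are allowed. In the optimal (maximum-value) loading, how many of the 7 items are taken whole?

4

Greedy by value/weight ratio, highest first.
Ratios (sorted): G 54.40, C 21.22, A 16.67, E 14.80, D 6.86, B 3.17, F 2.77
take G (5 @ 272); take C (9 @ 191); take A (18 @ 300); take E (10 @ 148); take 2/21 of D → 13.71. Capacity used 44/44.
4 item(s) taken whole; one partial (take 2/21 of D).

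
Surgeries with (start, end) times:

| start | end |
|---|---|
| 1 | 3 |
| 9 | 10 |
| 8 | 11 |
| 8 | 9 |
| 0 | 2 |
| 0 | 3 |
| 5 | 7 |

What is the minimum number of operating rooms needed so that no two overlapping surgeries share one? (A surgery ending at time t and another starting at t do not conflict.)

starts: [0, 0, 1, 5, 8, 8, 9]
ends:   [2, 3, 3, 7, 9, 10, 11]
s0→1 s0→2 s1→3  — peak 3.

3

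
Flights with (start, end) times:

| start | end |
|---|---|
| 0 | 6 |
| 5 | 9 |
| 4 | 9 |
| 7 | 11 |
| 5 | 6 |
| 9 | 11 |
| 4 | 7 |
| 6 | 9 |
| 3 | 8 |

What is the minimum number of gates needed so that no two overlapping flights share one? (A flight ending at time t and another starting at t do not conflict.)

6

Count concurrent intervals with a sweep; the peak is the room count.
starts: [0, 3, 4, 4, 5, 5, 6, 7, 9]
ends:   [6, 6, 7, 8, 9, 9, 9, 11, 11]
s0→1 s3→2 s4→3 s4→4 s5→5 s5→6  — peak 6.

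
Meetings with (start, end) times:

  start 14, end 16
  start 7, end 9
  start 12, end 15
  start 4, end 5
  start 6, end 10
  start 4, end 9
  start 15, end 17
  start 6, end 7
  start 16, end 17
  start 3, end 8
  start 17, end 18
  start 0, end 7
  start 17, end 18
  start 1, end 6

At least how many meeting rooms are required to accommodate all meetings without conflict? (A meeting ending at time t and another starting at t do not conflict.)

starts: [0, 1, 3, 4, 4, 6, 6, 7, 12, 14, 15, 16, 17, 17]
ends:   [5, 6, 7, 7, 8, 9, 9, 10, 15, 16, 17, 17, 18, 18]
s0→1 s1→2 s3→3 s4→4 s4→5  — peak 5.

5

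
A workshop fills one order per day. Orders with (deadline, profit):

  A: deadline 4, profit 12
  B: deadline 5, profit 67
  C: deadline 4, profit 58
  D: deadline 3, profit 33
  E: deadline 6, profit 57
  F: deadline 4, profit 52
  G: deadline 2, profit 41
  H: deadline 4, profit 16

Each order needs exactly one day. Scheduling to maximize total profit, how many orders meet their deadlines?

By profit: B(d5,67), C(d4,58), E(d6,57), F(d4,52), G(d2,41), D(d3,33), H(d4,16), A(d4,12)
B→slot 5; C→slot 4; E→slot 6; F→slot 3; G→slot 2; D→slot 1; H skipped; A skipped.
6 of 8 scheduled.

6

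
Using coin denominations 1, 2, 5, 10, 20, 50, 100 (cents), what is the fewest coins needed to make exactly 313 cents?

6

313 − 3×100→13 − 1×10→3 − 1×2→1 − 1×1→0
Total coins = 3 + 1 + 1 + 1 = 6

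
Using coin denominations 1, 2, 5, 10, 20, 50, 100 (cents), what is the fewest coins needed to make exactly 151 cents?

3

151 = 1×100 + 1×50 + 1×1
Total coins = 1 + 1 + 1 = 3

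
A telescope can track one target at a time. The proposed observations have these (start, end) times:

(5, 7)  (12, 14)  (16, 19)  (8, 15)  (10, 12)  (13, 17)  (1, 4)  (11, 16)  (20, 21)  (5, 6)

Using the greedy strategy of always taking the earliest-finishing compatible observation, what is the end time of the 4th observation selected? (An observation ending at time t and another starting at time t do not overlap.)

14

Sort by end time and greedily take each interval whose start is ≥ the last chosen end.
By end time: (1,4), (5,6), (5,7), (10,12), (12,14), (8,15), (11,16), (13,17), (16,19), (20,21).
Pick (1,4); next start ≥ 4 → (5,6); next start ≥ 6 → (10,12); next start ≥ 12 → (12,14); next start ≥ 14 → (16,19); next start ≥ 19 → (20,21).
Selected: (1,4) (5,6) (10,12) (12,14) (16,19) (20,21)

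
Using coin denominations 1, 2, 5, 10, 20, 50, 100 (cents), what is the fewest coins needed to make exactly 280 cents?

5

Greedy: take as many of the largest coin as possible, then repeat with the remainder.
280 − 2×100→80 − 1×50→30 − 1×20→10 − 1×10→0
Total coins = 2 + 1 + 1 + 1 = 5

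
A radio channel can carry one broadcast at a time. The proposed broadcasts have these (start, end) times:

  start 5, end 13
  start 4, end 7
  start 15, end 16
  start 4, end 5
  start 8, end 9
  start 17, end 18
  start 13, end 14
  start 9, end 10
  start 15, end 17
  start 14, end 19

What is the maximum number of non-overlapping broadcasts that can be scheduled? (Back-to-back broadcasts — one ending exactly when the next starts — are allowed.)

Sort by end time and greedily take each interval whose start is ≥ the last chosen end.
By end time: (4,5), (4,7), (8,9), (9,10), (5,13), (13,14), (15,16), (15,17), (17,18), (14,19).
Pick (4,5); next start ≥ 5 → (8,9); next start ≥ 9 → (9,10); next start ≥ 10 → (13,14); next start ≥ 14 → (15,16); next start ≥ 16 → (17,18).
Selected 6 broadcasts.

6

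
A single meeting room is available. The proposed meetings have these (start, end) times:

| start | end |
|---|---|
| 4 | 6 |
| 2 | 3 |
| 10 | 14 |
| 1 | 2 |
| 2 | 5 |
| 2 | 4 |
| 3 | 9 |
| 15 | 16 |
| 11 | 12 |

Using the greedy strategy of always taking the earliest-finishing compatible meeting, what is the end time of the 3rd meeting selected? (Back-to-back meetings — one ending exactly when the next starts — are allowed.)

Greedy by earliest finish: after sorting by end time, pick each interval compatible with the last pick.
Sorted by end: (1,2)  (2,3)  (2,4)  (2,5)  (4,6)  (3,9)  (11,12)  (10,14)  (15,16)
take (1,2); take (2,3); take (4,6); take (11,12); take (15,16).
Selected: (1,2) (2,3) (4,6) (11,12) (15,16)

6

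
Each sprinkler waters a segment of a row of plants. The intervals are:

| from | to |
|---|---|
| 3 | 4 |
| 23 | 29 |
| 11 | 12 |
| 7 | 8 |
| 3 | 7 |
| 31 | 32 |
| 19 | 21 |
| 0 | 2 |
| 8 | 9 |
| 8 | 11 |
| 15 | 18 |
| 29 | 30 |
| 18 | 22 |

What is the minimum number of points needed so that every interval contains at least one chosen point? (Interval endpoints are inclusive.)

8

Sorted: [0,2] [3,4] [3,7] [7,8] [8,9] [8,11] [11,12] [15,18] [19,21] [18,22] [23,29] [29,30] [31,32]
{[0,2]} hit by 2; {[3,4],[3,7]} hit by 4; {[7,8],[8,9],[8,11]} hit by 8; {[11,12]} hit by 12; {[15,18]} hit by 18; {[19,21],[18,22]} hit by 21; {[23,29],[29,30]} hit by 29; {[31,32]} hit by 32.
Points: 2, 4, 8, 12, 18, 21, 29, 32 (8 total).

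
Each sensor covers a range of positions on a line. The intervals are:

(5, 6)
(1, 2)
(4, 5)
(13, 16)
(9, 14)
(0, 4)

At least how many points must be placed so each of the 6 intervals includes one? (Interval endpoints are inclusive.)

3

Sort by right endpoint; whenever an interval is uncovered, place a point at its right end.
Sorted: [1,2] [0,4] [4,5] [5,6] [9,14] [13,16]
{[1,2],[0,4]} hit by 2; {[4,5],[5,6]} hit by 5; {[9,14],[13,16]} hit by 14.
Points: 2, 5, 14 (3 total).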